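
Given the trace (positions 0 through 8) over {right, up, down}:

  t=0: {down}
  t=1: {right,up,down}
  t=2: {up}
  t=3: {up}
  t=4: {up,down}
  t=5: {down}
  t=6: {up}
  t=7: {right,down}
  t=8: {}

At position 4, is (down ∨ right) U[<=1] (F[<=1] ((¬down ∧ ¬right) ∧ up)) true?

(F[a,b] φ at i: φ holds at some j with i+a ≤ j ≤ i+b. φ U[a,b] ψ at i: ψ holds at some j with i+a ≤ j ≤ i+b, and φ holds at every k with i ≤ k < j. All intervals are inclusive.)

Need some j in [4,5] with F[<=1] ((¬down ∧ ¬right) ∧ up), and (down ∨ right) at every k in [4,j-1].
  j=4: F[<=1] ((¬down ∧ ¬right) ∧ up) — fails (none in [4,5]).
  j=5: F[<=1] ((¬down ∧ ¬right) ∧ up) holds; (down ∨ right) holds at every k in [4,4] → satisfied.

Holds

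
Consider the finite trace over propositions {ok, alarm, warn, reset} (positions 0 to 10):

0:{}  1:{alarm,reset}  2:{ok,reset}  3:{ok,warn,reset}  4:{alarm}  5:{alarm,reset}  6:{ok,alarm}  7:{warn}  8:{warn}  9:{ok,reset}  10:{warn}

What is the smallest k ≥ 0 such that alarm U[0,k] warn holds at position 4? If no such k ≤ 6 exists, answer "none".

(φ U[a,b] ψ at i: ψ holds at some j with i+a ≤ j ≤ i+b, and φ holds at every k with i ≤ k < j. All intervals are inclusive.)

Need earliest j ≥ 4 with warn, and alarm at every k in [4,j-1].
  j=4: rhs fails.
  j=5: rhs fails.
  j=6: rhs fails.
  j=7: rhs holds; lhs holds on [4,6]. k = 3.

3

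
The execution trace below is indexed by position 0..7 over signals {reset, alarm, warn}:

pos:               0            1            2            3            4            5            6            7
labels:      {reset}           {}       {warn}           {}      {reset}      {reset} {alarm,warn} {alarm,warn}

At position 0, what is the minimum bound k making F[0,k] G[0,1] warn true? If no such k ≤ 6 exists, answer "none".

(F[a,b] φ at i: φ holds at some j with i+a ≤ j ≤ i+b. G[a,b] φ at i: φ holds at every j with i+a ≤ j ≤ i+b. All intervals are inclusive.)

Scan j = 0,1,… for G[0,1] warn:
  j=0: fails
  j=1: fails
  j=2: fails
  j=3: fails
  j=4: fails
  j=5: fails
  j=6: holds
First hit at j=6, so smallest k = 6-0 = 6.

6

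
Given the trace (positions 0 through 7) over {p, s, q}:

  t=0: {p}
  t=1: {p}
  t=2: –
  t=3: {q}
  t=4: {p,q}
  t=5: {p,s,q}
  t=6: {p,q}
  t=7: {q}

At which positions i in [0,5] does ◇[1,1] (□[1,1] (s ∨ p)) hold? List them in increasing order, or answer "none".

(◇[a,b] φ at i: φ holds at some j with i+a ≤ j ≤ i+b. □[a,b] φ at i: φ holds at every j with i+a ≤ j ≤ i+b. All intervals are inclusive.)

Evaluate at each i in [0,5]:
  i=0: ✗ (none in [1,1])
  i=1: ✗ (none in [2,2])
  i=2: ✓ (witness j=3)
  i=3: ✓ (witness j=4)
  i=4: ✓ (witness j=5)
  i=5: ✗ (none in [6,6])

2, 3, 4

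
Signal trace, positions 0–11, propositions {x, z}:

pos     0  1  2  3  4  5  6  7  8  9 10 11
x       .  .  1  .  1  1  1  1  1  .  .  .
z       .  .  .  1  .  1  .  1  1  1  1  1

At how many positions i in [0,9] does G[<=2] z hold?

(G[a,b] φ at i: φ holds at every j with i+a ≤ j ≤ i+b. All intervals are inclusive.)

Evaluate at each i in [0,9]:
  i=0: ✗ (fails at j=0)
  i=1: ✗ (fails at j=1)
  i=2: ✗ (fails at j=2)
  i=3: ✗ (fails at j=4)
  i=4: ✗ (fails at j=4)
  i=5: ✗ (fails at j=6)
  i=6: ✗ (fails at j=6)
  i=7: ✓ (all of [7,9])
  i=8: ✓ (all of [8,10])
  i=9: ✓ (all of [9,11])
Positions where it holds: {7, 8, 9} → 3.

3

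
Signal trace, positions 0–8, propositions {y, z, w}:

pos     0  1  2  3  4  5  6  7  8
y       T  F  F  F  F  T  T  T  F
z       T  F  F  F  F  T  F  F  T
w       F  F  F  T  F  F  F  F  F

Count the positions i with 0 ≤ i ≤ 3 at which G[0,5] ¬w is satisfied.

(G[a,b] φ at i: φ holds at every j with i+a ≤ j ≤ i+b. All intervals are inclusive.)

Evaluate at each i in [0,3]:
  i=0: ✗ (fails at j=3)
  i=1: ✗ (fails at j=3)
  i=2: ✗ (fails at j=3)
  i=3: ✗ (fails at j=3)
Positions where it holds: {} → 0.

0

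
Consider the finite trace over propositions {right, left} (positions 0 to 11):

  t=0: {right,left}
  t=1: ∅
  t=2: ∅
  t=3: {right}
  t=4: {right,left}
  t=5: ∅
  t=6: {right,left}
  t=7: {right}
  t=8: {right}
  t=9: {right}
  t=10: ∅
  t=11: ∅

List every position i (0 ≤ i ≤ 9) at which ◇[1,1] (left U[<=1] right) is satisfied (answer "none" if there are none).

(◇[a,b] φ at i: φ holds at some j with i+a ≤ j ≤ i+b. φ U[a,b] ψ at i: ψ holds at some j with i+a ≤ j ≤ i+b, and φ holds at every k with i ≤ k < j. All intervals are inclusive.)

2, 3, 5, 6, 7, 8

Evaluate at each i in [0,9]:
  i=0: ✗ (none in [1,1])
  i=1: ✗ (none in [2,2])
  i=2: ✓ (witness j=3)
  i=3: ✓ (witness j=4)
  i=4: ✗ (none in [5,5])
  i=5: ✓ (witness j=6)
  i=6: ✓ (witness j=7)
  i=7: ✓ (witness j=8)
  i=8: ✓ (witness j=9)
  i=9: ✗ (none in [10,10])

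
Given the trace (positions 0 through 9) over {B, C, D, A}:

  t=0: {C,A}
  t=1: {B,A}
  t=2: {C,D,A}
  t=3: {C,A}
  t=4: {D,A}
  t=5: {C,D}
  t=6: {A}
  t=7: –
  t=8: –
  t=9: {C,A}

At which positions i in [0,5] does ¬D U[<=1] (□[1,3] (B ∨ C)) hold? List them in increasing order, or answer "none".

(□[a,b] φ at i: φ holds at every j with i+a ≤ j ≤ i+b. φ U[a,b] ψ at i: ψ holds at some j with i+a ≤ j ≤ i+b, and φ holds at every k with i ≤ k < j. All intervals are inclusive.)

Evaluate at each i in [0,5]:
  i=0: ✓ (rhs at j=0)
  i=1: ✗ (no rhs in [1,2])
  i=2: ✗ (no rhs in [2,3])
  i=3: ✗ (no rhs in [3,4])
  i=4: ✗ (no rhs in [4,5])
  i=5: ✗ (no rhs in [5,6])

0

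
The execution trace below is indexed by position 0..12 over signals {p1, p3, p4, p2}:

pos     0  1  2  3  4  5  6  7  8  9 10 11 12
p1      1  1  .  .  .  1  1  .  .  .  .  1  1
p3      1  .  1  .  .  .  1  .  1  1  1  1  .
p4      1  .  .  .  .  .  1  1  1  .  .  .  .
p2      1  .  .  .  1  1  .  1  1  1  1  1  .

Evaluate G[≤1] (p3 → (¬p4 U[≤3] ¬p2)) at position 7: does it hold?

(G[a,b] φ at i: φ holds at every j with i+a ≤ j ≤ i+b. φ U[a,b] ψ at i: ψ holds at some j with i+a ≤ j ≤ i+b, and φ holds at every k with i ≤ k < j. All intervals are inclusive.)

Does not hold

Check (p3 → (¬p4 U[≤3] ¬p2)) at every j in [7,8]:
  j=7: antecedent false → ✓
  j=8: antecedent true; consequent fails → ✗
Fails at j=8 → formula fails.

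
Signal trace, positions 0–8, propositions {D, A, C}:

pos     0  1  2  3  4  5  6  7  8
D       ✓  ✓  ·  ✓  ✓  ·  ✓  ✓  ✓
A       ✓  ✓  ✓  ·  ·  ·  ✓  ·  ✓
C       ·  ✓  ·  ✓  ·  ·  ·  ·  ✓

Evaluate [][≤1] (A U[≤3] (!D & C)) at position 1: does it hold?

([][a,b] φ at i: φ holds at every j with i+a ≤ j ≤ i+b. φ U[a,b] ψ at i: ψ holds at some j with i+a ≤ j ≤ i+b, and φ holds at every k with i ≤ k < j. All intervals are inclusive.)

Check (A U[≤3] (!D & C)) at every j in [1,2]:
  j=1: fails
  j=2: fails
Fails at j=1 → formula fails.

False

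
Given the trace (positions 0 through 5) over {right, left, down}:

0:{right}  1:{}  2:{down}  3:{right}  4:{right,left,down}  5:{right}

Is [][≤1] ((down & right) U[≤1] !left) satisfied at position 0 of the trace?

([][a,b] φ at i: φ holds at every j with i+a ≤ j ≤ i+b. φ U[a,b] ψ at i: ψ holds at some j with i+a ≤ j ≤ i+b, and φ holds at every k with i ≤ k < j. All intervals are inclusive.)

Check ((down & right) U[≤1] !left) at every j in [0,1]:
  j=0: holds
  j=1: holds
All positions satisfy it → formula holds.

Yes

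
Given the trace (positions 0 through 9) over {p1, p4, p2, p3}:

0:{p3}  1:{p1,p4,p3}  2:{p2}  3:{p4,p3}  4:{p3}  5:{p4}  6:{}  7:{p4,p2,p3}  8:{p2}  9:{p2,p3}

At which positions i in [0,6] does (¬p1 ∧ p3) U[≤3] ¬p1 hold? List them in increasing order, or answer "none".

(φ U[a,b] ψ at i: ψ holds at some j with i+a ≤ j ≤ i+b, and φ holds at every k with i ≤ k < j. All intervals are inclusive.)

Evaluate at each i in [0,6]:
  i=0: ✓ (rhs at j=0)
  i=1: ✗ (lhs fails at k=1 before rhs at j=2)
  i=2: ✓ (rhs at j=2)
  i=3: ✓ (rhs at j=3)
  i=4: ✓ (rhs at j=4)
  i=5: ✓ (rhs at j=5)
  i=6: ✓ (rhs at j=6)

0, 2, 3, 4, 5, 6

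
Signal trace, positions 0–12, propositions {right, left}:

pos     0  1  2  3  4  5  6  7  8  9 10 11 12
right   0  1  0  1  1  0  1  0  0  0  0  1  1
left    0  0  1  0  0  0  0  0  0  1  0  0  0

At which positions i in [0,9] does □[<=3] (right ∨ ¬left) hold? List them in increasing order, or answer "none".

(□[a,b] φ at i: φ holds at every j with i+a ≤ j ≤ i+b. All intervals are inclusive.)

3, 4, 5

Evaluate at each i in [0,9]:
  i=0: ✗ (fails at j=2)
  i=1: ✗ (fails at j=2)
  i=2: ✗ (fails at j=2)
  i=3: ✓ (all of [3,6])
  i=4: ✓ (all of [4,7])
  i=5: ✓ (all of [5,8])
  i=6: ✗ (fails at j=9)
  i=7: ✗ (fails at j=9)
  i=8: ✗ (fails at j=9)
  i=9: ✗ (fails at j=9)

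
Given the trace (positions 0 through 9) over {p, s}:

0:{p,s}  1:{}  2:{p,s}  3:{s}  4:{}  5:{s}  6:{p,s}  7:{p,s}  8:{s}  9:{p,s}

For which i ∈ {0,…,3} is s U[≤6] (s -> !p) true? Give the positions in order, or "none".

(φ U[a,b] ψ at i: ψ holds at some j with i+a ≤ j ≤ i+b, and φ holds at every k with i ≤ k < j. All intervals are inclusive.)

0, 1, 2, 3

Evaluate at each i in [0,3]:
  i=0: ✓ (rhs at j=1; lhs holds on [0,0])
  i=1: ✓ (rhs at j=1)
  i=2: ✓ (rhs at j=3; lhs holds on [2,2])
  i=3: ✓ (rhs at j=3)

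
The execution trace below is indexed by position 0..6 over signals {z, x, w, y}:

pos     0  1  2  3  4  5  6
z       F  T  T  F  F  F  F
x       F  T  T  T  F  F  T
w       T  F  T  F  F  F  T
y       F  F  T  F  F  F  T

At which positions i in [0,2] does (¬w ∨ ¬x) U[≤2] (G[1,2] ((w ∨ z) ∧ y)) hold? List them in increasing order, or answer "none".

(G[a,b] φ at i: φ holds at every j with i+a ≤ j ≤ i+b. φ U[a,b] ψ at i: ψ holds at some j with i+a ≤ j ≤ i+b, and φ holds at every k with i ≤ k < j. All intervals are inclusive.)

none

Evaluate at each i in [0,2]:
  i=0: ✗ (no rhs in [0,2])
  i=1: ✗ (no rhs in [1,3])
  i=2: ✗ (no rhs in [2,4])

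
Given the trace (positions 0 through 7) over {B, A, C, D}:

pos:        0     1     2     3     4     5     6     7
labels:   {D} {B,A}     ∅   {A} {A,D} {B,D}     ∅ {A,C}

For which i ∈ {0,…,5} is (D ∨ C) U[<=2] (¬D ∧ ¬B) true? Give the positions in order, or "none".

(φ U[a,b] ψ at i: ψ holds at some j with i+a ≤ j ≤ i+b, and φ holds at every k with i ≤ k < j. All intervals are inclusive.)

Evaluate at each i in [0,5]:
  i=0: ✗ (lhs fails at k=1 before rhs at j=2)
  i=1: ✗ (lhs fails at k=1 before rhs at j=2)
  i=2: ✓ (rhs at j=2)
  i=3: ✓ (rhs at j=3)
  i=4: ✓ (rhs at j=6; lhs holds on [4,5])
  i=5: ✓ (rhs at j=6; lhs holds on [5,5])

2, 3, 4, 5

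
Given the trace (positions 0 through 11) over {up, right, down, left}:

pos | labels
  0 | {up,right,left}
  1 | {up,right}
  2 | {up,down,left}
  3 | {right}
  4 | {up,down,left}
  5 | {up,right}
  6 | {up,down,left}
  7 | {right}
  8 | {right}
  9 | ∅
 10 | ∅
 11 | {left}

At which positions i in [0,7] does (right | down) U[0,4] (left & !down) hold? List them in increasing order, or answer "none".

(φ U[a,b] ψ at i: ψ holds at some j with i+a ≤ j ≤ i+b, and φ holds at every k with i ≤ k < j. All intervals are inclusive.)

Evaluate at each i in [0,7]:
  i=0: ✓ (rhs at j=0)
  i=1: ✗ (no rhs in [1,5])
  i=2: ✗ (no rhs in [2,6])
  i=3: ✗ (no rhs in [3,7])
  i=4: ✗ (no rhs in [4,8])
  i=5: ✗ (no rhs in [5,9])
  i=6: ✗ (no rhs in [6,10])
  i=7: ✗ (lhs fails at k=9 before rhs at j=11)

0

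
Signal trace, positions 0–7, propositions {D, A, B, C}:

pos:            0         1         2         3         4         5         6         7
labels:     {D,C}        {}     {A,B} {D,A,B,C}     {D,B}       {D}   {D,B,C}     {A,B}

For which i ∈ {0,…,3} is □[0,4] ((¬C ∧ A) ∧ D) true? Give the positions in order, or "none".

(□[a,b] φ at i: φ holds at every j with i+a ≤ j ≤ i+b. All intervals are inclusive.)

Evaluate at each i in [0,3]:
  i=0: ✗ (fails at j=0)
  i=1: ✗ (fails at j=1)
  i=2: ✗ (fails at j=2)
  i=3: ✗ (fails at j=3)

none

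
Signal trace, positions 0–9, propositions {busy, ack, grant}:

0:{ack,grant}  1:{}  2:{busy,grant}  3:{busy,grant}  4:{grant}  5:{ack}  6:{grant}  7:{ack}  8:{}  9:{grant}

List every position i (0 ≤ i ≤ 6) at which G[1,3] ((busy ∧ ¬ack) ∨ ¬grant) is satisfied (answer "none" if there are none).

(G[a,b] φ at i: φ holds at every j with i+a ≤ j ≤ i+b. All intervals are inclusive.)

0

Evaluate at each i in [0,6]:
  i=0: ✓ (all of [1,3])
  i=1: ✗ (fails at j=4)
  i=2: ✗ (fails at j=4)
  i=3: ✗ (fails at j=4)
  i=4: ✗ (fails at j=6)
  i=5: ✗ (fails at j=6)
  i=6: ✗ (fails at j=9)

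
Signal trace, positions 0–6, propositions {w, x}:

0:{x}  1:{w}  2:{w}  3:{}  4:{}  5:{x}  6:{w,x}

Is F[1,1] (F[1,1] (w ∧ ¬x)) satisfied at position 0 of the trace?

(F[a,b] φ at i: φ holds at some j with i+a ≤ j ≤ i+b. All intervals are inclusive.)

Check F[1,1] (w ∧ ¬x) at each j in [1,1]:
  j=1: holds (witness at 2)
Found at j=1 → formula holds.

Yes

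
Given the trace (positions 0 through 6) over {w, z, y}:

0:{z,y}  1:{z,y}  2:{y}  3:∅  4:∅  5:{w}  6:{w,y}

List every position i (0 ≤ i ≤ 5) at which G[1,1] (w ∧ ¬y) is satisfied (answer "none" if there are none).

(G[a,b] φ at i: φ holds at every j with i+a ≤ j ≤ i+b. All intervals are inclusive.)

4

Evaluate at each i in [0,5]:
  i=0: ✗ (fails at j=1)
  i=1: ✗ (fails at j=2)
  i=2: ✗ (fails at j=3)
  i=3: ✗ (fails at j=4)
  i=4: ✓ (all of [5,5])
  i=5: ✗ (fails at j=6)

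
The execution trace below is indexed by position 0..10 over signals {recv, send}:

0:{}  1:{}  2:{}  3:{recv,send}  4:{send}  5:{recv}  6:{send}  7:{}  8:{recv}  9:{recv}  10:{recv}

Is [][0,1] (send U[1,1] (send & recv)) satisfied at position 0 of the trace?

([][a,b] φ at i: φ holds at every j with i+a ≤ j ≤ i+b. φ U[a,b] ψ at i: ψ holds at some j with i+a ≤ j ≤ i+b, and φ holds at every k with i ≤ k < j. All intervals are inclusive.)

Check (send U[1,1] (send & recv)) at every j in [0,1]:
  j=0: fails
  j=1: fails
Fails at j=0 → formula fails.

No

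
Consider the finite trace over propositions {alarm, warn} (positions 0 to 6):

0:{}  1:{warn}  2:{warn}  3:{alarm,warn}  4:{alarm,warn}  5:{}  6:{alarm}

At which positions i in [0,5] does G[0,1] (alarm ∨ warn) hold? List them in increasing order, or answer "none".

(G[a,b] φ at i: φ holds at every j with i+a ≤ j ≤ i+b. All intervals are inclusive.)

Evaluate at each i in [0,5]:
  i=0: ✗ (fails at j=0)
  i=1: ✓ (all of [1,2])
  i=2: ✓ (all of [2,3])
  i=3: ✓ (all of [3,4])
  i=4: ✗ (fails at j=5)
  i=5: ✗ (fails at j=5)

1, 2, 3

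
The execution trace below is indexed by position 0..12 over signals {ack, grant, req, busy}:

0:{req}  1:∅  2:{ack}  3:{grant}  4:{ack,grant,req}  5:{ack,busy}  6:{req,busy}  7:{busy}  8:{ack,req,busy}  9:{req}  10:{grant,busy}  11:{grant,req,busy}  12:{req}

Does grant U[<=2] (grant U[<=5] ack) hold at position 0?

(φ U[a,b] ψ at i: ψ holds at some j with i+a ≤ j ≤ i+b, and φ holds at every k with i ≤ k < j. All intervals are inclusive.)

Does not hold

Need some j in [0,2] with (grant U[<=5] ack), and grant at every k in [0,j-1].
  j=0: (grant U[<=5] ack) — fails.
  j=1: (grant U[<=5] ack) — fails.
  j=2: (grant U[<=5] ack) holds, but grant fails at k=0 → not this j.
No j in the window works → until fails.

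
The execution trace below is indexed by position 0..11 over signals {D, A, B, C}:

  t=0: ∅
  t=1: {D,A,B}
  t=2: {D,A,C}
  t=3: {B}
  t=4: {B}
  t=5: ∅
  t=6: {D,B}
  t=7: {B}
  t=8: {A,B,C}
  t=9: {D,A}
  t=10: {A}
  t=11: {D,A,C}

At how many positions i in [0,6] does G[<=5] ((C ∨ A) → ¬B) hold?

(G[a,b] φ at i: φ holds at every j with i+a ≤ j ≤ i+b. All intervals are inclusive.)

Evaluate at each i in [0,6]:
  i=0: ✗ (fails at j=1)
  i=1: ✗ (fails at j=1)
  i=2: ✓ (all of [2,7])
  i=3: ✗ (fails at j=8)
  i=4: ✗ (fails at j=8)
  i=5: ✗ (fails at j=8)
  i=6: ✗ (fails at j=8)
Positions where it holds: {2} → 1.

1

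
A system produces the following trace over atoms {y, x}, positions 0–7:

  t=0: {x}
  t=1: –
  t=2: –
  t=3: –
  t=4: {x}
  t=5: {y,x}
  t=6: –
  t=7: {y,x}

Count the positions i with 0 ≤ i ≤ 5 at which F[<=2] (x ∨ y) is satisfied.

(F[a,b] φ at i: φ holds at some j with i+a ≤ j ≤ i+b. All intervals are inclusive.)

Evaluate at each i in [0,5]:
  i=0: ✓ (witness j=0)
  i=1: ✗ (none in [1,3])
  i=2: ✓ (witness j=4)
  i=3: ✓ (witness j=4)
  i=4: ✓ (witness j=4)
  i=5: ✓ (witness j=5)
Positions where it holds: {0, 2, 3, 4, 5} → 5.

5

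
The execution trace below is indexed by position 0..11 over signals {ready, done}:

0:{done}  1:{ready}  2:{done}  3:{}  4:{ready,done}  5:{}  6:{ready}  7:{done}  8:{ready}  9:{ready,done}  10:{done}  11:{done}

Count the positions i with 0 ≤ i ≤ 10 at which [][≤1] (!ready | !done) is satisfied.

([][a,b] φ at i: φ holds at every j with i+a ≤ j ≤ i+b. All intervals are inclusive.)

Evaluate at each i in [0,10]:
  i=0: ✓ (all of [0,1])
  i=1: ✓ (all of [1,2])
  i=2: ✓ (all of [2,3])
  i=3: ✗ (fails at j=4)
  i=4: ✗ (fails at j=4)
  i=5: ✓ (all of [5,6])
  i=6: ✓ (all of [6,7])
  i=7: ✓ (all of [7,8])
  i=8: ✗ (fails at j=9)
  i=9: ✗ (fails at j=9)
  i=10: ✓ (all of [10,11])
Positions where it holds: {0, 1, 2, 5, 6, 7, 10} → 7.

7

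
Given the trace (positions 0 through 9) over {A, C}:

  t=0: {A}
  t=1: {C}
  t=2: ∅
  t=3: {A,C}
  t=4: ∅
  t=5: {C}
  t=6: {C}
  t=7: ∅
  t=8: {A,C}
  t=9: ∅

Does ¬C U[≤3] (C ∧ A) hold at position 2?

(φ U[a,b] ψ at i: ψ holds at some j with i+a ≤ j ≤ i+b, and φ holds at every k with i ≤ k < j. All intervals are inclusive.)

True

Need some j in [2,5] with (C ∧ A), and ¬C at every k in [2,j-1].
  j=2: (C ∧ A) false.
  j=3: (C ∧ A) holds; ¬C holds at every k in [2,2] → satisfied.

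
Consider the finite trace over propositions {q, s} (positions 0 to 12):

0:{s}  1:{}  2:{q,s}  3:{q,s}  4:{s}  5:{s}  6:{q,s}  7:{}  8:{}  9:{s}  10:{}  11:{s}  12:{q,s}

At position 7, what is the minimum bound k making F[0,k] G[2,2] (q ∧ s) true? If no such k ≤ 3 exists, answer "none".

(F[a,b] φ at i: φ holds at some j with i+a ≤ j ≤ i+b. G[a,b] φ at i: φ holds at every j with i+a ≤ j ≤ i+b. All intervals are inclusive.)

Scan j = 7,8,… for G[2,2] (q ∧ s):
  j=7: fails
  j=8: fails
  j=9: fails
  j=10: holds
First hit at j=10, so smallest k = 10-7 = 3.

3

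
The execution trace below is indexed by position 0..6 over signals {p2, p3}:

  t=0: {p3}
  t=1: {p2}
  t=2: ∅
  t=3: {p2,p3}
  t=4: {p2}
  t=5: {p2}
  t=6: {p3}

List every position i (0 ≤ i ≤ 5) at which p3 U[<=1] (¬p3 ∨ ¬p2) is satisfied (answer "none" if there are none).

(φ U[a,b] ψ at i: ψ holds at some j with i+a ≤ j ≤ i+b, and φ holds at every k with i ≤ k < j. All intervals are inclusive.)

Evaluate at each i in [0,5]:
  i=0: ✓ (rhs at j=0)
  i=1: ✓ (rhs at j=1)
  i=2: ✓ (rhs at j=2)
  i=3: ✓ (rhs at j=4; lhs holds on [3,3])
  i=4: ✓ (rhs at j=4)
  i=5: ✓ (rhs at j=5)

0, 1, 2, 3, 4, 5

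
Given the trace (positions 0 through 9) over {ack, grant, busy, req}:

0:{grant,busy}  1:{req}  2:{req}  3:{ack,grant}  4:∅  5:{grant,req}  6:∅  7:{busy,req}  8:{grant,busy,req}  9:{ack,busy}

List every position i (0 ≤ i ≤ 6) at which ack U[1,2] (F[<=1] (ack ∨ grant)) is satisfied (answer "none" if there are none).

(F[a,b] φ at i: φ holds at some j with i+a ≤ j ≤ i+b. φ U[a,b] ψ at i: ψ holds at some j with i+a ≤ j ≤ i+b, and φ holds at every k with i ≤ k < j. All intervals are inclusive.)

Evaluate at each i in [0,6]:
  i=0: ✗ (lhs fails at k=0 before rhs at j=2)
  i=1: ✗ (lhs fails at k=1 before rhs at j=2)
  i=2: ✗ (lhs fails at k=2 before rhs at j=3)
  i=3: ✓ (rhs at j=4; lhs holds on [3,3])
  i=4: ✗ (lhs fails at k=4 before rhs at j=5)
  i=5: ✗ (lhs fails at k=5 before rhs at j=7)
  i=6: ✗ (lhs fails at k=6 before rhs at j=7)

3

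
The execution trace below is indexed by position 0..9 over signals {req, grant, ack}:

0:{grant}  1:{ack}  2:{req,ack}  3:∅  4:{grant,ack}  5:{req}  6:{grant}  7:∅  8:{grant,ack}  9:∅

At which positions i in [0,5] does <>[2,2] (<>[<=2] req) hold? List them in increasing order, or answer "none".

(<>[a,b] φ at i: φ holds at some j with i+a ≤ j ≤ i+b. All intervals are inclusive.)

Evaluate at each i in [0,5]:
  i=0: ✓ (witness j=2)
  i=1: ✓ (witness j=3)
  i=2: ✓ (witness j=4)
  i=3: ✓ (witness j=5)
  i=4: ✗ (none in [6,6])
  i=5: ✗ (none in [7,7])

0, 1, 2, 3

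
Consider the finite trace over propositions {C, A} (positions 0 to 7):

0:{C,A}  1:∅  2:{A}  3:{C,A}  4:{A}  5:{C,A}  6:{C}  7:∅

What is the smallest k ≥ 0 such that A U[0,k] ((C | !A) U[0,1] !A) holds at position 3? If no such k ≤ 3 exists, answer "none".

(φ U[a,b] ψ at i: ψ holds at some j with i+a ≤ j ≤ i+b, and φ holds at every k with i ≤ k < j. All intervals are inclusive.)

2

Need earliest j ≥ 3 with ((C | !A) U[0,1] !A), and A at every k in [3,j-1].
  j=3: rhs fails.
  j=4: rhs fails.
  j=5: rhs holds; lhs holds on [3,4]. k = 2.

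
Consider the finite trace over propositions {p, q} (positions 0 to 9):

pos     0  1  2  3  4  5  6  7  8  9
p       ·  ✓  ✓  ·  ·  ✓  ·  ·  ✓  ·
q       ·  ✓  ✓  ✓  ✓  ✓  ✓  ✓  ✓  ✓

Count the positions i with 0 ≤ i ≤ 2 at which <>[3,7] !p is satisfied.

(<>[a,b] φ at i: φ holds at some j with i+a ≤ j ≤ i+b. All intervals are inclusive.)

Evaluate at each i in [0,2]:
  i=0: ✓ (witness j=3)
  i=1: ✓ (witness j=4)
  i=2: ✓ (witness j=6)
Positions where it holds: {0, 1, 2} → 3.

3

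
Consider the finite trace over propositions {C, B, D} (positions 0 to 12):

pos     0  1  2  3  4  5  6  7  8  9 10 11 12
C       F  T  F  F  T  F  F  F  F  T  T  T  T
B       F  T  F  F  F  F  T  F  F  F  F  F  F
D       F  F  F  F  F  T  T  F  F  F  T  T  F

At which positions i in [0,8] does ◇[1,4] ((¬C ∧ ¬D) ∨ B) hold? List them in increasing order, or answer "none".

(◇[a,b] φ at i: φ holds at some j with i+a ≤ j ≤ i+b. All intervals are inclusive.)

Evaluate at each i in [0,8]:
  i=0: ✓ (witness j=1)
  i=1: ✓ (witness j=2)
  i=2: ✓ (witness j=3)
  i=3: ✓ (witness j=6)
  i=4: ✓ (witness j=6)
  i=5: ✓ (witness j=6)
  i=6: ✓ (witness j=7)
  i=7: ✓ (witness j=8)
  i=8: ✗ (none in [9,12])

0, 1, 2, 3, 4, 5, 6, 7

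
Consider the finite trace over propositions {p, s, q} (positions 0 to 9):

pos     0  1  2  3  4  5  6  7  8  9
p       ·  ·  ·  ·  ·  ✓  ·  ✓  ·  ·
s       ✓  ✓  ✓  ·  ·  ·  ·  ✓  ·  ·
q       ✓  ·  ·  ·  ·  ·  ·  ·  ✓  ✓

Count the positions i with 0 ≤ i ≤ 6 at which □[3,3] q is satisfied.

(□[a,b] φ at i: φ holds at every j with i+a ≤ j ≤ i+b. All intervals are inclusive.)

Evaluate at each i in [0,6]:
  i=0: ✗ (fails at j=3)
  i=1: ✗ (fails at j=4)
  i=2: ✗ (fails at j=5)
  i=3: ✗ (fails at j=6)
  i=4: ✗ (fails at j=7)
  i=5: ✓ (all of [8,8])
  i=6: ✓ (all of [9,9])
Positions where it holds: {5, 6} → 2.

2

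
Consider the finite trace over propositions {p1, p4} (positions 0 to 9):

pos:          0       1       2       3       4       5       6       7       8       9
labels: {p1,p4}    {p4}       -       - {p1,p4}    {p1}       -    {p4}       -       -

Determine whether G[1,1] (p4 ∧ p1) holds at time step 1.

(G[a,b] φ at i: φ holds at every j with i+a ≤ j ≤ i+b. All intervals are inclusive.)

Check (p4 ∧ p1) at every j in [2,2]:
  j=2: false
Fails at j=2 → formula fails.

Does not hold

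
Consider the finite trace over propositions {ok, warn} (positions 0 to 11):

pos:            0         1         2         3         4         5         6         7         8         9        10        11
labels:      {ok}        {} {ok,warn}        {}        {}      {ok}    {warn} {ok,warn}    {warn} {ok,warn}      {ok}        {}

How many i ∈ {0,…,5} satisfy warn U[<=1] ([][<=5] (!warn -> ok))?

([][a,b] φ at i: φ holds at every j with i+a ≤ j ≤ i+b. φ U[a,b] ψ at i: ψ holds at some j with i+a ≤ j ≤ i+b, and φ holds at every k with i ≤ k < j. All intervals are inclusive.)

1

Evaluate at each i in [0,5]:
  i=0: ✗ (no rhs in [0,1])
  i=1: ✗ (no rhs in [1,2])
  i=2: ✗ (no rhs in [2,3])
  i=3: ✗ (no rhs in [3,4])
  i=4: ✗ (lhs fails at k=4 before rhs at j=5)
  i=5: ✓ (rhs at j=5)
Positions where it holds: {5} → 1.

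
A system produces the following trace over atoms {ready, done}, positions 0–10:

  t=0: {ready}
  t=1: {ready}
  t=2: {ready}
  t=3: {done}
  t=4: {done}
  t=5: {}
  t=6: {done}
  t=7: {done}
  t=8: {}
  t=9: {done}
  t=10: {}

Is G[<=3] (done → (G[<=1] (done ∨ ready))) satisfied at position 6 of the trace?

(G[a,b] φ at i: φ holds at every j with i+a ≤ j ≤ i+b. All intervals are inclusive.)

Check (done → (G[<=1] (done ∨ ready))) at every j in [6,9]:
  j=6: antecedent true; consequent holds on [6,7] → ✓
  j=7: antecedent true; consequent fails at 8 → ✗
  j=8: antecedent false → ✓
  j=9: antecedent true; consequent fails at 10 → ✗
Fails at j=7 → formula fails.

False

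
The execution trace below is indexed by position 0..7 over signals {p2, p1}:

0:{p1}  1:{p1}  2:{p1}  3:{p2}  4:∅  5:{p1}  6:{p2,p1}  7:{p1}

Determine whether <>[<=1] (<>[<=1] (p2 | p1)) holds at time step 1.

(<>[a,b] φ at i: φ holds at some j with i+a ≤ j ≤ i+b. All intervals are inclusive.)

Check <>[<=1] (p2 | p1) at each j in [1,2]:
  j=1: holds (witness at 1)
  j=2: holds (witness at 2)
Found at j=1 → formula holds.

Holds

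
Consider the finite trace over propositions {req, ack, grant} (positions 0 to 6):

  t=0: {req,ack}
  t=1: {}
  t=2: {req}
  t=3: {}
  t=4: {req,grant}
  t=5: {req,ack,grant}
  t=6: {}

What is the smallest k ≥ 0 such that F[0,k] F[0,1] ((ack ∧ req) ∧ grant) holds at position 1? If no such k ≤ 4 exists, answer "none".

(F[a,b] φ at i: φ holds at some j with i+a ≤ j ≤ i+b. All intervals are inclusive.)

3

Scan j = 1,2,… for F[0,1] ((ack ∧ req) ∧ grant):
  j=1: fails
  j=2: fails
  j=3: fails
  j=4: holds
First hit at j=4, so smallest k = 4-1 = 3.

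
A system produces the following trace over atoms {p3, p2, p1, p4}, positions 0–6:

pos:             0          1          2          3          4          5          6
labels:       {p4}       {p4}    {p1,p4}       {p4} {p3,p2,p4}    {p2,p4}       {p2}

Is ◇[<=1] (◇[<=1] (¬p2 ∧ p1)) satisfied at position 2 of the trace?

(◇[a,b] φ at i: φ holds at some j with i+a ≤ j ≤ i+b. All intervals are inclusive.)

Yes

Check ◇[<=1] (¬p2 ∧ p1) at each j in [2,3]:
  j=2: holds (witness at 2)
  j=3: fails (none in [3,4])
Found at j=2 → formula holds.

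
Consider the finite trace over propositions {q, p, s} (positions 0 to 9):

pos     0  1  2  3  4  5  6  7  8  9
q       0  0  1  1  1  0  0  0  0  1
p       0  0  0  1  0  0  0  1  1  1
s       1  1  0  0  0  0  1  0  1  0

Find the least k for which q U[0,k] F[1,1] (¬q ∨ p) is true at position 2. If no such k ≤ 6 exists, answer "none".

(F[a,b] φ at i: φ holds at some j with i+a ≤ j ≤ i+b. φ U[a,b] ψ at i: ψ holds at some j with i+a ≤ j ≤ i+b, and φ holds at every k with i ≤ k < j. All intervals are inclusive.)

0

Need earliest j ≥ 2 with F[1,1] (¬q ∨ p), and q at every k in [2,j-1].
  j=2: rhs holds (empty prefix). k = 0.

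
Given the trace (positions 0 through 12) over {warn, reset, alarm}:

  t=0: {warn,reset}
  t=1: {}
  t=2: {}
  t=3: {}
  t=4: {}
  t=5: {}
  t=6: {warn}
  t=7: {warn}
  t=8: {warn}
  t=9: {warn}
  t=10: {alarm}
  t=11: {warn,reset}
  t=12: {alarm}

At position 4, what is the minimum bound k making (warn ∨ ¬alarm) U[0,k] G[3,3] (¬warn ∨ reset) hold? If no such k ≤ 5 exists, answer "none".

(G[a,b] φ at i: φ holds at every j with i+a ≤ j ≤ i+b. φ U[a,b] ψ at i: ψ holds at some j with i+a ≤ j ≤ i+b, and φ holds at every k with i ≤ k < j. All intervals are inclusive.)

3

Need earliest j ≥ 4 with G[3,3] (¬warn ∨ reset), and (warn ∨ ¬alarm) at every k in [4,j-1].
  j=4: rhs fails.
  j=5: rhs fails.
  j=6: rhs fails.
  j=7: rhs holds; lhs holds on [4,6]. k = 3.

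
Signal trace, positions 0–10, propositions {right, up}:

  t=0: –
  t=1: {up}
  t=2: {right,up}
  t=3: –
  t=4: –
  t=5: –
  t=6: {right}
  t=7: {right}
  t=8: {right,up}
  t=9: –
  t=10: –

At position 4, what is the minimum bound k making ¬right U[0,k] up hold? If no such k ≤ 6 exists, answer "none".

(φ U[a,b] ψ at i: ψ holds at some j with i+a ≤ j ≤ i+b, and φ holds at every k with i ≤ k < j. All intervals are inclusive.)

none

Need earliest j ≥ 4 with up, and ¬right at every k in [4,j-1].
  j=4: rhs fails.
  j=5: rhs fails.
  j=6: rhs fails.
  j=7: rhs fails.
  j=8: rhs holds but lhs fails at k=6.
  j=9: rhs fails.
  j=10: rhs fails.
No witness within the range → none.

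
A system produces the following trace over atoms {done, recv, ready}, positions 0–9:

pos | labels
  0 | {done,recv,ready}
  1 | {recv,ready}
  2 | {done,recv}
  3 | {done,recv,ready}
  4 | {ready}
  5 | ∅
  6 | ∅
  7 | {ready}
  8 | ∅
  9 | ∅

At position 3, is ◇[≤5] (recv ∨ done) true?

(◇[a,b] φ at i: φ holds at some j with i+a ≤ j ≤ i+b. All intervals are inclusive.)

Check (recv ∨ done) at each j in [3,8]:
  j=3: true
  j=4: false
  j=5: false
  j=6: false
  j=7: false
  j=8: false
Found at j=3 → formula holds.

Holds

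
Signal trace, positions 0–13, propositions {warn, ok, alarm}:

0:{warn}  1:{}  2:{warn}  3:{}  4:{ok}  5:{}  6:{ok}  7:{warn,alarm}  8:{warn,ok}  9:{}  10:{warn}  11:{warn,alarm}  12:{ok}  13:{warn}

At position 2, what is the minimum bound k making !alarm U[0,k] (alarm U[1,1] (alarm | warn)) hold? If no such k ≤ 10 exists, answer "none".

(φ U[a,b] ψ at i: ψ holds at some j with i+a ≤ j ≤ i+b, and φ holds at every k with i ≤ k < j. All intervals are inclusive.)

Need earliest j ≥ 2 with (alarm U[1,1] (alarm | warn)), and !alarm at every k in [2,j-1].
  j=2: rhs fails.
  j=3: rhs fails.
  j=4: rhs fails.
  j=5: rhs fails.
  j=6: rhs fails.
  j=7: rhs holds; lhs holds on [2,6]. k = 5.

5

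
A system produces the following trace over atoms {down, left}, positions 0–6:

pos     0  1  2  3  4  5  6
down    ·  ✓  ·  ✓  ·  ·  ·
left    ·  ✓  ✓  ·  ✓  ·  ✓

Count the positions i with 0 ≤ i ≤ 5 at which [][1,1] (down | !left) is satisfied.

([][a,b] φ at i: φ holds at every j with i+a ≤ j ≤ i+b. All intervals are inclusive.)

Evaluate at each i in [0,5]:
  i=0: ✓ (all of [1,1])
  i=1: ✗ (fails at j=2)
  i=2: ✓ (all of [3,3])
  i=3: ✗ (fails at j=4)
  i=4: ✓ (all of [5,5])
  i=5: ✗ (fails at j=6)
Positions where it holds: {0, 2, 4} → 3.

3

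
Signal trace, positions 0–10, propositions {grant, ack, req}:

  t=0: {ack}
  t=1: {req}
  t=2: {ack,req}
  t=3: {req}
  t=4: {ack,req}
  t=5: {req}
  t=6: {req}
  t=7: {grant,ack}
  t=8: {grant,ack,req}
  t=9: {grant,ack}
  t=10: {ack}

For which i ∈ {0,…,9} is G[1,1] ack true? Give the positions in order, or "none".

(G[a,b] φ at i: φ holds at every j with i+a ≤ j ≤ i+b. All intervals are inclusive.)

Evaluate at each i in [0,9]:
  i=0: ✗ (fails at j=1)
  i=1: ✓ (all of [2,2])
  i=2: ✗ (fails at j=3)
  i=3: ✓ (all of [4,4])
  i=4: ✗ (fails at j=5)
  i=5: ✗ (fails at j=6)
  i=6: ✓ (all of [7,7])
  i=7: ✓ (all of [8,8])
  i=8: ✓ (all of [9,9])
  i=9: ✓ (all of [10,10])

1, 3, 6, 7, 8, 9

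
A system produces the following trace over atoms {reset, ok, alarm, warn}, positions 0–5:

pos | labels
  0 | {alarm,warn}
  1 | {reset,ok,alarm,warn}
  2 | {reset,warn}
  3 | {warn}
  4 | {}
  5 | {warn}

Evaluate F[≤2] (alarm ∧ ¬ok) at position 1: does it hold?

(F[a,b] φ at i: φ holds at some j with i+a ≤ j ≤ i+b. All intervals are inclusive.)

Check (alarm ∧ ¬ok) at each j in [1,3]:
  j=1: false
  j=2: false
  j=3: false
No position in the window satisfies it → formula fails.

Does not hold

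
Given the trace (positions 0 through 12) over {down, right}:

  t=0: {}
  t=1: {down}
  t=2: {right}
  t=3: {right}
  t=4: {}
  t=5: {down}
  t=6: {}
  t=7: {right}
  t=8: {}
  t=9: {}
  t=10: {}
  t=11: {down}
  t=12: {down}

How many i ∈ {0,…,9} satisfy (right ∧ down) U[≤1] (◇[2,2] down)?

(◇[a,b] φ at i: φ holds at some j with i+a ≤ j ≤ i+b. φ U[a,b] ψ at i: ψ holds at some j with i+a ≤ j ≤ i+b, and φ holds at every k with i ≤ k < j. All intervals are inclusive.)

Evaluate at each i in [0,9]:
  i=0: ✗ (no rhs in [0,1])
  i=1: ✗ (no rhs in [1,2])
  i=2: ✗ (lhs fails at k=2 before rhs at j=3)
  i=3: ✓ (rhs at j=3)
  i=4: ✗ (no rhs in [4,5])
  i=5: ✗ (no rhs in [5,6])
  i=6: ✗ (no rhs in [6,7])
  i=7: ✗ (no rhs in [7,8])
  i=8: ✗ (lhs fails at k=8 before rhs at j=9)
  i=9: ✓ (rhs at j=9)
Positions where it holds: {3, 9} → 2.

2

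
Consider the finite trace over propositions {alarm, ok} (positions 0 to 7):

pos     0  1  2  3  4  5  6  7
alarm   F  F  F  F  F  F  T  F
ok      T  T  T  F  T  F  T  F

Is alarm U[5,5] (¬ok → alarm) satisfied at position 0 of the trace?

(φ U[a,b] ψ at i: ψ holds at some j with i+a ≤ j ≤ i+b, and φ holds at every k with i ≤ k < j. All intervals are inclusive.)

Need some j in [5,5] with (¬ok → alarm), and alarm at every k in [0,j-1].
  j=5: (¬ok → alarm) false.
No j in the window works → until fails.

Does not hold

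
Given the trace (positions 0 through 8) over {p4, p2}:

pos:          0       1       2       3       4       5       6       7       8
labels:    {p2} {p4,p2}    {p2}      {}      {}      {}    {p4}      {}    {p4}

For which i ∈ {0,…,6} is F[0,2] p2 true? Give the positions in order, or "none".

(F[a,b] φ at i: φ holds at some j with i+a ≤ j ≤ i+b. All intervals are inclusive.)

0, 1, 2

Evaluate at each i in [0,6]:
  i=0: ✓ (witness j=0)
  i=1: ✓ (witness j=1)
  i=2: ✓ (witness j=2)
  i=3: ✗ (none in [3,5])
  i=4: ✗ (none in [4,6])
  i=5: ✗ (none in [5,7])
  i=6: ✗ (none in [6,8])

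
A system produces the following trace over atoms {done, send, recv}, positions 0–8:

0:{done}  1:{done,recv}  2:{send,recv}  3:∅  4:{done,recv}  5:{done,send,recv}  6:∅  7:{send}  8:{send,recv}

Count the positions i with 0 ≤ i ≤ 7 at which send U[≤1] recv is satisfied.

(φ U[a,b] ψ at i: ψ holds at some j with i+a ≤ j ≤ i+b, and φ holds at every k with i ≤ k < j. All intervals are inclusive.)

Evaluate at each i in [0,7]:
  i=0: ✗ (lhs fails at k=0 before rhs at j=1)
  i=1: ✓ (rhs at j=1)
  i=2: ✓ (rhs at j=2)
  i=3: ✗ (lhs fails at k=3 before rhs at j=4)
  i=4: ✓ (rhs at j=4)
  i=5: ✓ (rhs at j=5)
  i=6: ✗ (no rhs in [6,7])
  i=7: ✓ (rhs at j=8; lhs holds on [7,7])
Positions where it holds: {1, 2, 4, 5, 7} → 5.

5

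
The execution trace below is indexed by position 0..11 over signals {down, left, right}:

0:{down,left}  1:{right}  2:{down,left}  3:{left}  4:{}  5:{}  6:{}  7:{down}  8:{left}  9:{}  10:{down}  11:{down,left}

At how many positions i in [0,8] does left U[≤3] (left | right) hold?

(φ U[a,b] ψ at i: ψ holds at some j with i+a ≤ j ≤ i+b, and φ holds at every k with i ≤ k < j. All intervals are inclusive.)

Evaluate at each i in [0,8]:
  i=0: ✓ (rhs at j=0)
  i=1: ✓ (rhs at j=1)
  i=2: ✓ (rhs at j=2)
  i=3: ✓ (rhs at j=3)
  i=4: ✗ (no rhs in [4,7])
  i=5: ✗ (lhs fails at k=5 before rhs at j=8)
  i=6: ✗ (lhs fails at k=6 before rhs at j=8)
  i=7: ✗ (lhs fails at k=7 before rhs at j=8)
  i=8: ✓ (rhs at j=8)
Positions where it holds: {0, 1, 2, 3, 8} → 5.

5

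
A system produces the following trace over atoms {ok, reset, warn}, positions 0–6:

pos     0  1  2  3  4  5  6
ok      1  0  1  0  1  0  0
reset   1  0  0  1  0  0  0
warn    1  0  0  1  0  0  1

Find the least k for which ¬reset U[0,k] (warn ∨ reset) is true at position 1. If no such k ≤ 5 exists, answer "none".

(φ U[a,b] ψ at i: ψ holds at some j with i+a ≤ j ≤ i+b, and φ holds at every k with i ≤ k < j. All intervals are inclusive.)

Need earliest j ≥ 1 with (warn ∨ reset), and ¬reset at every k in [1,j-1].
  j=1: rhs fails.
  j=2: rhs fails.
  j=3: rhs holds; lhs holds on [1,2]. k = 2.

2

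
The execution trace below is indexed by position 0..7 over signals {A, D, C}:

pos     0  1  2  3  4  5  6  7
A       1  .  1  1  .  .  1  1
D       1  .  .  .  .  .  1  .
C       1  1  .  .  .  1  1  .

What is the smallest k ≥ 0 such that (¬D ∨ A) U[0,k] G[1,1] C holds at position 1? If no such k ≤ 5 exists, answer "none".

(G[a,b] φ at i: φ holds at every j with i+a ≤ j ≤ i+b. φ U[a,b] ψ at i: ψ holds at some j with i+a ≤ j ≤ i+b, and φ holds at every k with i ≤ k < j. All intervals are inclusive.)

Need earliest j ≥ 1 with G[1,1] C, and (¬D ∨ A) at every k in [1,j-1].
  j=1: rhs fails.
  j=2: rhs fails.
  j=3: rhs fails.
  j=4: rhs holds; lhs holds on [1,3]. k = 3.

3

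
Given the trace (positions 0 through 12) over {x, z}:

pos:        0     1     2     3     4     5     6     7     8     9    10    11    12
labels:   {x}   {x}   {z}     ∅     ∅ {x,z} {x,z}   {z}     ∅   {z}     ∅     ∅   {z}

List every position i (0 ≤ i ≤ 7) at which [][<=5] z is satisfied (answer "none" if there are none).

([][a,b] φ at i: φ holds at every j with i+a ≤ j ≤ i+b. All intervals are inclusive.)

Evaluate at each i in [0,7]:
  i=0: ✗ (fails at j=0)
  i=1: ✗ (fails at j=1)
  i=2: ✗ (fails at j=3)
  i=3: ✗ (fails at j=3)
  i=4: ✗ (fails at j=4)
  i=5: ✗ (fails at j=8)
  i=6: ✗ (fails at j=8)
  i=7: ✗ (fails at j=8)

none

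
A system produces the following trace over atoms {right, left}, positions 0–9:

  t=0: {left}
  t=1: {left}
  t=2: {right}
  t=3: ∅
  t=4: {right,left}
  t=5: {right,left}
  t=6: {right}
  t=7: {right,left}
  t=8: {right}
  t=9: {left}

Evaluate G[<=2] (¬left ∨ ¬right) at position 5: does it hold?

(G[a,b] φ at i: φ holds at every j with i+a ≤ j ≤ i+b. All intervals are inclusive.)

Check (¬left ∨ ¬right) at every j in [5,7]:
  j=5: false
  j=6: true
  j=7: false
Fails at j=5 → formula fails.

False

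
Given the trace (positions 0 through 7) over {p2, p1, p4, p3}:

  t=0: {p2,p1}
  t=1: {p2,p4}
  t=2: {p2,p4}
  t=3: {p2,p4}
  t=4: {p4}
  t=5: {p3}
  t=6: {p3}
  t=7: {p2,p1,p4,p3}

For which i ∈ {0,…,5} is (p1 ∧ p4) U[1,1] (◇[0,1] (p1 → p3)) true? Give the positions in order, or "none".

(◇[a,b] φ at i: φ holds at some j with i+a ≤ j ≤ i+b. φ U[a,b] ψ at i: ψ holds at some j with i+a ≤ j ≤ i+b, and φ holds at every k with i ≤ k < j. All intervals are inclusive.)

none

Evaluate at each i in [0,5]:
  i=0: ✗ (lhs fails at k=0 before rhs at j=1)
  i=1: ✗ (lhs fails at k=1 before rhs at j=2)
  i=2: ✗ (lhs fails at k=2 before rhs at j=3)
  i=3: ✗ (lhs fails at k=3 before rhs at j=4)
  i=4: ✗ (lhs fails at k=4 before rhs at j=5)
  i=5: ✗ (lhs fails at k=5 before rhs at j=6)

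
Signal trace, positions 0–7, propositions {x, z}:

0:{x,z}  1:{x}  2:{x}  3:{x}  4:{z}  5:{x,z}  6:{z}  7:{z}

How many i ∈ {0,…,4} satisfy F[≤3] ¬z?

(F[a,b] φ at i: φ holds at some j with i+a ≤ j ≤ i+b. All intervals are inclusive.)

Evaluate at each i in [0,4]:
  i=0: ✓ (witness j=1)
  i=1: ✓ (witness j=1)
  i=2: ✓ (witness j=2)
  i=3: ✓ (witness j=3)
  i=4: ✗ (none in [4,7])
Positions where it holds: {0, 1, 2, 3} → 4.

4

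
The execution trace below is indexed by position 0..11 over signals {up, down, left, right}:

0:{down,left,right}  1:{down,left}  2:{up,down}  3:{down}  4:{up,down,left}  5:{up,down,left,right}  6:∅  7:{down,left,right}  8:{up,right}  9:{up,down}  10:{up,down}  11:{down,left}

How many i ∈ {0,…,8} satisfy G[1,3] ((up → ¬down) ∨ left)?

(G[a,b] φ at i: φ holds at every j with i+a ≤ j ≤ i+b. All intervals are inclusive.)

Evaluate at each i in [0,8]:
  i=0: ✗ (fails at j=2)
  i=1: ✗ (fails at j=2)
  i=2: ✓ (all of [3,5])
  i=3: ✓ (all of [4,6])
  i=4: ✓ (all of [5,7])
  i=5: ✓ (all of [6,8])
  i=6: ✗ (fails at j=9)
  i=7: ✗ (fails at j=9)
  i=8: ✗ (fails at j=9)
Positions where it holds: {2, 3, 4, 5} → 4.

4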